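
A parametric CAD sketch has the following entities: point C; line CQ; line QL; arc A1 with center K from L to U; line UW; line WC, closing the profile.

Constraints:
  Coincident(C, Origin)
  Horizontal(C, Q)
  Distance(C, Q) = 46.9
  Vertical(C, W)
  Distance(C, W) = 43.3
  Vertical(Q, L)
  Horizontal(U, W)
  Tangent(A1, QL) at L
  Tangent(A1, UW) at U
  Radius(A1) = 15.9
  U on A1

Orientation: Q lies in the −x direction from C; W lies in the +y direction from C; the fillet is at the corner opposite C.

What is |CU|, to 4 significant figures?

53.25

The virtual corner opposite C is at (-46.90, 43.30). Since A1 is tangent to QL there, KL ⟂ QL and since A1 is tangent to UW there, KU ⟂ UW, with radius 15.9, so the center K sits 15.9 in from both sides at K = (-31.00, 27.40). That places the tangent points at L = (-46.90, 27.40) on QL and U = (-31.00, 43.30) on UW. Then |CU| = |U − C| = 53.25.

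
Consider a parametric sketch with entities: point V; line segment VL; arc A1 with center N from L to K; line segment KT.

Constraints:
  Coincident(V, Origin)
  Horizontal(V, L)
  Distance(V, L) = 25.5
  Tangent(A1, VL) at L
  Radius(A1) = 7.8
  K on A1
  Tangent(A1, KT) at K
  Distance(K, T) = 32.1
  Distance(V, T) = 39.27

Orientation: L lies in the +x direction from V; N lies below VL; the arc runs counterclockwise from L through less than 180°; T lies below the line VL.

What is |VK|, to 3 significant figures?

18.9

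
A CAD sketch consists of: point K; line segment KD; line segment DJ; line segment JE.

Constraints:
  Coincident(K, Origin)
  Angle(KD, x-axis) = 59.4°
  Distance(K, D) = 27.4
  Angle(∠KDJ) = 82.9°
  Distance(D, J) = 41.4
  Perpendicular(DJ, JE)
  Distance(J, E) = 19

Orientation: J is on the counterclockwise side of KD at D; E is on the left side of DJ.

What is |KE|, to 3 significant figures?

38.9

K is at the origin; KD runs at 59.4° with length 27.4, so D = 27.4·(cos 59.4°, sin 59.4°) = (13.9, 23.6). ∠KDJ = 82.9°, so DJ runs at 59.4° + (180° − 82.9°) = 156° from the x-axis; with |DJ| = 41.4, J = D + 41.4·(cos 156°, sin 156°) = (-24.0, 40.1). DJ is perpendicular to JE; with |JE| = 19.0 on the left of DJ, E = J + 19.0·(-0.399, -0.917) = (-31.6, 22.7). Then |KE| = |E − K| = 38.9.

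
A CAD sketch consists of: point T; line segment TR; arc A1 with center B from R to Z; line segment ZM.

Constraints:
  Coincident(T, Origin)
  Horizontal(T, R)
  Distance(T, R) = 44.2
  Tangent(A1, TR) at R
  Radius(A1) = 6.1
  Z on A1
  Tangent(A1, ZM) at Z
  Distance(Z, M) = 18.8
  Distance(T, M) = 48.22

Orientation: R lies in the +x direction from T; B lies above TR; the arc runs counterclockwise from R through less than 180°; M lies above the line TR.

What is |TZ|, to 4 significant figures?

50.40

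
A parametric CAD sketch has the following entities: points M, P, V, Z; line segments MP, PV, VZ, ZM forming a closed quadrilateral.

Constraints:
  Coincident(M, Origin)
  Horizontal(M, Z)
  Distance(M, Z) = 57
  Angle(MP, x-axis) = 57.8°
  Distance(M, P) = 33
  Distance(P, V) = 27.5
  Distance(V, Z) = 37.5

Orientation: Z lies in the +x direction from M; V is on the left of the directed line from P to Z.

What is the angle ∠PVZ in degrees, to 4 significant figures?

94.75°

Checks: |PV| = 27.50 ✓; |VZ| = 37.50 ✓.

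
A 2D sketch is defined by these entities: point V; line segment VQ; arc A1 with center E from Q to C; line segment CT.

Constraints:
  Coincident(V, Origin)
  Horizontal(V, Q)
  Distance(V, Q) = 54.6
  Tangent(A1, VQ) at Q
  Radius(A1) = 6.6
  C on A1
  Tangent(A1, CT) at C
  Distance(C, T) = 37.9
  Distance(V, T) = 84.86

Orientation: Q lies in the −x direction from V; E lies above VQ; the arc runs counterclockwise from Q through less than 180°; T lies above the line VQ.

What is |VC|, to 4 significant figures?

50.96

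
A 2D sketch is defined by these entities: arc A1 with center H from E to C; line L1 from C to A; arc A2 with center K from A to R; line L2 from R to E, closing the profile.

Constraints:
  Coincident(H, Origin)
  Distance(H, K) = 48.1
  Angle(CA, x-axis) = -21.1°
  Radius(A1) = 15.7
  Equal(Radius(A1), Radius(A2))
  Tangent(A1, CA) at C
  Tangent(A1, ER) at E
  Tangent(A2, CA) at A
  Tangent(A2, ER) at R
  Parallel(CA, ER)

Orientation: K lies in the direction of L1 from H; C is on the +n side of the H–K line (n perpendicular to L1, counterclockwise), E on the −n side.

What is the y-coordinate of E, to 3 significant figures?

-14.6

The slot axis is L1's direction at -21.1°, so u = (cos -21.1°, sin -21.1°) = (0.933, -0.360) and n = (−sin -21.1°, cos -21.1°) = (0.360, 0.933). H is at the origin and K lies 48.1 along u from H, so K = 48.1·u = (44.9, -17.3). Tangency of A1 to both parallel lines with radius 15.7 puts C and E at H ± 15.7·n: C = (5.65, 14.6), E = (-5.65, -14.6). So E.y = -14.6.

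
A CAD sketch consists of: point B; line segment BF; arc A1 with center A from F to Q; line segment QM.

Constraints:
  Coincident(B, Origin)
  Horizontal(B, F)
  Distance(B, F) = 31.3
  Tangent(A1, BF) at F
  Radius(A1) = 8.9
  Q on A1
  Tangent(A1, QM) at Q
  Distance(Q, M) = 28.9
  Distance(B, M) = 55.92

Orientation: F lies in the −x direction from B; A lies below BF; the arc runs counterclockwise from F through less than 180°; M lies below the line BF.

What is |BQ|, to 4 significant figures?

41.07

Checks: |AQ| = 8.900 ✓; ∠(AQ, QM) = 90.00° ✓; |QM| = 28.90 ✓; |BM| = 55.92 ✓.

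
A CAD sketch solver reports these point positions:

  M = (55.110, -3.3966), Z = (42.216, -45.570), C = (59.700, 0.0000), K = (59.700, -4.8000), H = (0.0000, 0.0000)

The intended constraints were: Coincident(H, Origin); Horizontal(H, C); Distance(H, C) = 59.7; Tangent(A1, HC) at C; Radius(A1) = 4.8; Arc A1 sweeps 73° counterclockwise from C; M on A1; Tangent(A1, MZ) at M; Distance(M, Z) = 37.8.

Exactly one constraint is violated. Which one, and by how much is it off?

Distance(M, Z) = 37.8 — off by 6.30.

H = (0.00, 0.00) ✓; H.y = 0.00, C.y = 0.00 ✓; |HC| = 59.70 ✓; ∠(KC, CH) = 90.00° ✓; |KC| = 4.800 ✓; bearing(K→M) − bearing(K→C) = 73.00° ✓; |KM| = 4.800 ✓; ∠(KM, MZ) = 90.00° ✓; |MZ| = 44.10 ✗.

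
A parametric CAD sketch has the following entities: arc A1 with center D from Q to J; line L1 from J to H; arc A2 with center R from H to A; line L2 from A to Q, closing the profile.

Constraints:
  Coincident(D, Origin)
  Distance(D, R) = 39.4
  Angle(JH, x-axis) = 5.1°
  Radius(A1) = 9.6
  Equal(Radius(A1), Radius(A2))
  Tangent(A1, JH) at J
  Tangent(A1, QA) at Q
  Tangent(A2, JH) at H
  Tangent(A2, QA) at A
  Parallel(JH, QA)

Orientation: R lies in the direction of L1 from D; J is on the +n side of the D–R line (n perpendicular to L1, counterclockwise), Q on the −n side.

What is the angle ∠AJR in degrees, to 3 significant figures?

12.3°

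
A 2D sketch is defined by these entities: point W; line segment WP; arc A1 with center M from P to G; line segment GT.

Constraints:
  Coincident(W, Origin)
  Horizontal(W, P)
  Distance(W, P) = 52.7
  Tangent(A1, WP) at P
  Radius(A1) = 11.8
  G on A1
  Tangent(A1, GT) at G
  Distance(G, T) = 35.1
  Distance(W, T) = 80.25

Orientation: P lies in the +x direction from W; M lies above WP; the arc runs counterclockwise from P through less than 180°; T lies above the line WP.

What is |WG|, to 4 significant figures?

65.52

Checks: ∠(MP, PW) = 90.00° ✓; |MG| = 11.80 ✓; ∠(MG, GT) = 90.00° ✓; |GT| = 35.10 ✓; |WT| = 80.25 ✓.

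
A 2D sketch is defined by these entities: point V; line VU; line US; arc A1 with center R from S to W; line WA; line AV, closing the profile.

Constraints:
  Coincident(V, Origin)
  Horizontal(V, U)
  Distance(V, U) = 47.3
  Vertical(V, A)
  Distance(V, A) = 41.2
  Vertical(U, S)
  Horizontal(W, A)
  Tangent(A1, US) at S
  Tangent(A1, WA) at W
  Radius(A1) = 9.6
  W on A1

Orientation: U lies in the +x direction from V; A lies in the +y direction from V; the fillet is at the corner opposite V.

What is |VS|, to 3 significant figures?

56.9

The virtual corner opposite V is at (47.3, 41.2). The tangent condition forces RS to be normal to US and since A1 is tangent to WA there, RW ⟂ WA, with radius 9.6, so the center R sits 9.6 in from both sides at R = (37.7, 31.6). That places the tangent points at S = (47.3, 31.6) on US and W = (37.7, 41.2) on WA. Then |VS| = |S − V| = 56.9.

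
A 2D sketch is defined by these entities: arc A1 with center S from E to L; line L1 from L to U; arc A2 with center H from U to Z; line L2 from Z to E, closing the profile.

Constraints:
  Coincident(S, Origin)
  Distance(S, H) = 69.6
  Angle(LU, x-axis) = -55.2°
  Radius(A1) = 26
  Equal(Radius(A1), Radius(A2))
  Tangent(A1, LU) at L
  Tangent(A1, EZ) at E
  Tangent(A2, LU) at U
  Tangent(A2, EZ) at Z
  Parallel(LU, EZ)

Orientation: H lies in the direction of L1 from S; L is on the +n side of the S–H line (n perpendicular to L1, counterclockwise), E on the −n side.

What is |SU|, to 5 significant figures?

74.298

Tangency of A1 to both parallel lines with radius 26.0 puts L and E at S ± 26.0·n: L = (21.350, 14.839), E = (-21.350, -14.839). Equal radii place U and Z the same way about H: U = H + 26.0·n = (61.072, -42.313), Z = H − 26.0·n = (18.372, -71.991). Then |SU| = |U − S| = 74.298.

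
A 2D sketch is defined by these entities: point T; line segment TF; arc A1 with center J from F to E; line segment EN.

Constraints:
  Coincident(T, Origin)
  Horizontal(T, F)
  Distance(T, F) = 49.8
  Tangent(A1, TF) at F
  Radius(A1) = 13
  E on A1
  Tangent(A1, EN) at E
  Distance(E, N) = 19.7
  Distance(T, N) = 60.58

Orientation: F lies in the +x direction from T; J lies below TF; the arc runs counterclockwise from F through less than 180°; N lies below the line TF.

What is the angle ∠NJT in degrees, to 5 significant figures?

101.01°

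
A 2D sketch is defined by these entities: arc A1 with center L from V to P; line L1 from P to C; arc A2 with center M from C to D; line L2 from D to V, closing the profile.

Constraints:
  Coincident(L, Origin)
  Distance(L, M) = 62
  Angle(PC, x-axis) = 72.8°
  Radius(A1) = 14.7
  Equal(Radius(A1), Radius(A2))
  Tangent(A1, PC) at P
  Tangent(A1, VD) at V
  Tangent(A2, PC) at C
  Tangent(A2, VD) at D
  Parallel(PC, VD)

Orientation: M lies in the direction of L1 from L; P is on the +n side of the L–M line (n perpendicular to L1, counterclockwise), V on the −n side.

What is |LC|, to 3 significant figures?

63.7

The slot axis is L1's direction at 72.8°, so u = (cos 72.8°, sin 72.8°) = (0.296, 0.955) and n = (−sin 72.8°, cos 72.8°) = (-0.955, 0.296). L is at the origin and M lies 62.0 along u from L, so M = 62.0·u = (18.3, 59.2). Tangency of A1 to both parallel lines with radius 14.7 puts P and V at L ± 14.7·n: P = (-14.0, 4.35), V = (14.0, -4.35). Equal radii place C and D the same way about M: C = M + 14.7·n = (4.29, 63.6), D = M − 14.7·n = (32.4, 54.9). Then |LC| = |C − L| = 63.7.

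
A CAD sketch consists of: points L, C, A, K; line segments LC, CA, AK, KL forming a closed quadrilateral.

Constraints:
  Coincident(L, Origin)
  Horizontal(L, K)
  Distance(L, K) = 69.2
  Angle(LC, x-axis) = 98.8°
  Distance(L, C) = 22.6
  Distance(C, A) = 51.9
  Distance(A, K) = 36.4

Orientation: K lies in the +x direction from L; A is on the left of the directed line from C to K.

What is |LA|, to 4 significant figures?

56.31

Checks: LC at 98.80° ✓; |CA| = 51.90 ✓; |AK| = 36.40 ✓.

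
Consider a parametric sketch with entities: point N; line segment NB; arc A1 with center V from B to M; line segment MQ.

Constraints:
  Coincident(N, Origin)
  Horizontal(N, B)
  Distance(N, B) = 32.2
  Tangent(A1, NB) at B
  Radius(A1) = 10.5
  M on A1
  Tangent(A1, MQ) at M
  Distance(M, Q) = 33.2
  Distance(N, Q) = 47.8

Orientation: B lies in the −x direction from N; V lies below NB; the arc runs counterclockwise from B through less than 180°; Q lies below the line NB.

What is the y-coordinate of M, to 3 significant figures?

-16.9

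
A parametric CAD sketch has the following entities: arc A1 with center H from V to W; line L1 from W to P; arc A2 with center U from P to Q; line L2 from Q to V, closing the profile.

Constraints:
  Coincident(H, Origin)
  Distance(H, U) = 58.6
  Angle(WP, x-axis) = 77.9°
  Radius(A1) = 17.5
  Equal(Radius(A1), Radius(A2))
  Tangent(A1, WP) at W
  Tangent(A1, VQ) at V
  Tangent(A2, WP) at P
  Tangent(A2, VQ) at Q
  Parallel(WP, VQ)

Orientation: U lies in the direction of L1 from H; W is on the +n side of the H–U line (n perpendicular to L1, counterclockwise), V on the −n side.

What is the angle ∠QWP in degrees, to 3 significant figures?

30.8°

The slot axis is L1's direction at 77.9°, so u = (cos 77.9°, sin 77.9°) = (0.210, 0.978) and n = (−sin 77.9°, cos 77.9°) = (-0.978, 0.210). H is at the origin and U lies 58.6 along u from H, so U = 58.6·u = (12.3, 57.3). Tangency of A1 to both parallel lines with radius 17.5 puts W and V at H ± 17.5·n: W = (-17.1, 3.67), V = (17.1, -3.67). Equal radii place P and Q the same way about U: P = U + 17.5·n = (-4.83, 61.0), Q = U − 17.5·n = (29.4, 53.6). Then cos ∠QWP = WQ·WP / (|WQ||WP|), giving 30.8°.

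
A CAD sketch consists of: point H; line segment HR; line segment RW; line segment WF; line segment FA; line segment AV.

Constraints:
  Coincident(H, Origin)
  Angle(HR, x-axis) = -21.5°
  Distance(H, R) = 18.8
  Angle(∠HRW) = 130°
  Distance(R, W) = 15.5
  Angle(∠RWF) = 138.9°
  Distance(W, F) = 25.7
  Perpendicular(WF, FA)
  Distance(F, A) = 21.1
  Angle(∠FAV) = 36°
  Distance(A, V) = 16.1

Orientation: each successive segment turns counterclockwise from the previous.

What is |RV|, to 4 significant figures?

28.00

H is at the origin; HR runs at -21.5° with length 18.8, so R = (17.49, -6.890). ∠HRW = 130.0° gives RW at 28.50° from the x-axis; with |RW| = 15.5, W = (31.11, 0.5057). ∠RWF = 138.9° gives WF at 69.60° from the x-axis; with |WF| = 25.7, F = (40.07, 24.59). WF is perpendicular to FA, so FA runs at 159.6°; with |FA| = 21.1, A = (20.30, 31.95). ∠FAV = 36.0° gives AV at -56.40° from the x-axis; with |AV| = 16.1, V = (29.20, 18.54). Then |RV| = |V − R| = 28.00.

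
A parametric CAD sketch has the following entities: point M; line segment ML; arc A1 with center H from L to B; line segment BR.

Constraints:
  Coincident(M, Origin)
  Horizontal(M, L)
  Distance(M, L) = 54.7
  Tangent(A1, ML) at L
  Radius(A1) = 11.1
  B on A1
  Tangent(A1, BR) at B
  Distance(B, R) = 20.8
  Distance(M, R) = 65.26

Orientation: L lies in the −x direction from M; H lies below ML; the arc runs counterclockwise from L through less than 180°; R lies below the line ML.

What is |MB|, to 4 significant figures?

66.59

M is at the origin; ML is horizontal with |ML| = 54.7 and L on the −x side, so L = (-54.70, 0.000). Tangency of A1 to ML means the radius HL is perpendicular to ML, so H = L + (0, -11.1) = (-54.70, -11.10). Since HB ⟂ BR (tangency), |HR| = √(11.1² + 20.8²) = 23.58 regardless of where B sits on A1. So R lies on both circle(M, 65.26) and circle(H, 23.58); the below-ML intersection is R = (-55.29, -34.67). B is the foot of the tangent from R: B = (-64.62, -16.08).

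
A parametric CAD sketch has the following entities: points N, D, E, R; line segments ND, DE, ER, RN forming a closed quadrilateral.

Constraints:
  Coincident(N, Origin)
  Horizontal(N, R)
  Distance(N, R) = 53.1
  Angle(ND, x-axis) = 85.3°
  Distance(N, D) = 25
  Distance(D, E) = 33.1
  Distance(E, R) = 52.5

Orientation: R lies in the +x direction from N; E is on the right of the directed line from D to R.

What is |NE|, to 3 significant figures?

8.27

Checks: |DE| = 33.10 ✓; |ER| = 52.50 ✓.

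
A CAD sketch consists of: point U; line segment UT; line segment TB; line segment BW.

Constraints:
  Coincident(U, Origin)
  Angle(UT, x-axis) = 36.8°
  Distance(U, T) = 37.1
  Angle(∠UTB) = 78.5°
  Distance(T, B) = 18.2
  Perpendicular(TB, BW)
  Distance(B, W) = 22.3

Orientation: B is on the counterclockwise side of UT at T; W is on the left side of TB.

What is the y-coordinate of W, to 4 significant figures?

17.68

U is at the origin; UT runs at 36.8° with length 37.1, so T = 37.1·(cos 36.8°, sin 36.8°) = (29.71, 22.22). ∠UTB = 78.5°, so TB runs at 36.8° + (180° − 78.5°) = 138.3° from the x-axis; with |TB| = 18.2, B = T + 18.2·(cos 138.3°, sin 138.3°) = (16.12, 34.33). The perpendicularity gives BW at right angles to TB; with |BW| = 22.3 on the left of TB, W = B + 22.3·(-0.6652, -0.7466) = (1.284, 17.68). So W.y = 17.68.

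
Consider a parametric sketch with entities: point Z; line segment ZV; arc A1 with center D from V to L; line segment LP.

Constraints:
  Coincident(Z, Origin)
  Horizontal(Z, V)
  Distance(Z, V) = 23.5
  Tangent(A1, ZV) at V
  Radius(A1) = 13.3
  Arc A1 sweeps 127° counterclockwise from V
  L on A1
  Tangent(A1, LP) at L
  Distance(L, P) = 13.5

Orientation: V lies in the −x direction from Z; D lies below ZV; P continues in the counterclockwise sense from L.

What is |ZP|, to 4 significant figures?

41.30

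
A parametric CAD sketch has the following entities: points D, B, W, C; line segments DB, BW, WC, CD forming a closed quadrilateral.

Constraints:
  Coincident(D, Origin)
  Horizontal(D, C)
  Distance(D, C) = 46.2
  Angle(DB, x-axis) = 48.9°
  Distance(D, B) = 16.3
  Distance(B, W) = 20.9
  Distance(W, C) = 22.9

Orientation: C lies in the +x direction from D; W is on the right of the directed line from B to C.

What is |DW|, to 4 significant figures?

24.03

Checks: |BW| = 20.90 ✓; |WC| = 22.90 ✓.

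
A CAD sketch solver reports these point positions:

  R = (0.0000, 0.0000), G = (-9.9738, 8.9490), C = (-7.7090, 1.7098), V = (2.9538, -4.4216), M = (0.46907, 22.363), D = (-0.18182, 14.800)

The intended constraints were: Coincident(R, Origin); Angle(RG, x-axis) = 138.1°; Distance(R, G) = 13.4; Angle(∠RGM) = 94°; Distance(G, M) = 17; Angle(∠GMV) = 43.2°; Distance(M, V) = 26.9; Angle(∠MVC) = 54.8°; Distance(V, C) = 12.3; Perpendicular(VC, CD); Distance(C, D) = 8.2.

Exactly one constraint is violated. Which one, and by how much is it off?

Distance(C, D) = 8.2 — off by 6.90.

R = (0.00, 0.00) ✓; RG at 138.1° ✓; |RG| = 13.40 ✓; ∠RGM = 94.00° ✓; |GM| = 17.00 ✓; ∠GMV = 43.20° ✓; |MV| = 26.90 ✓; ∠MVC = 54.80° ✓; |VC| = 12.30 ✓; ∠(VC, CD) = 90.00° ✓; |CD| = 15.10 ✗.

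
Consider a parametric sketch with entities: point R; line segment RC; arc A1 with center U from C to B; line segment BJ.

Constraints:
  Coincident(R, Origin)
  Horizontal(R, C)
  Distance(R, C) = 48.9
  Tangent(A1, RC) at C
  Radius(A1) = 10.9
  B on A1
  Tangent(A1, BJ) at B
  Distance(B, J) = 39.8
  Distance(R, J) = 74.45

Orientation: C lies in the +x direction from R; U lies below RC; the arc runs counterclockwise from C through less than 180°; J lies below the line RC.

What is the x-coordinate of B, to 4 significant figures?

38.76

Checks: |UB| = 10.90 ✓; ∠(UB, BJ) = 90.00° ✓; |BJ| = 39.80 ✓; |RJ| = 74.45 ✓.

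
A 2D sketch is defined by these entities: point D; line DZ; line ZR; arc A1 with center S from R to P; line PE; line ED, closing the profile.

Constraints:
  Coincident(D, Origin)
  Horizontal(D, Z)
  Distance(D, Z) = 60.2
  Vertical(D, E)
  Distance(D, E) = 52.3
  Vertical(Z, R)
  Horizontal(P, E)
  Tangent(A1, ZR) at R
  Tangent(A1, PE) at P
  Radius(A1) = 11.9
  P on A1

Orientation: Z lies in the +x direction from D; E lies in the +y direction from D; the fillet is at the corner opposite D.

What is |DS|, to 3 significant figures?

63.0

DE is vertical with |DE| = 52.3 and E on the +y side, so E = (0.00, 52.3). The virtual corner opposite D is at (60.2, 52.3). A1 meets ZR tangentially, so SR is at right angles to ZR and A1 meets PE tangentially, so SP is at right angles to PE, with radius 11.9, so the center S sits 11.9 in from both sides at S = (48.3, 40.4). Then |DS| = |S − D| = 63.0.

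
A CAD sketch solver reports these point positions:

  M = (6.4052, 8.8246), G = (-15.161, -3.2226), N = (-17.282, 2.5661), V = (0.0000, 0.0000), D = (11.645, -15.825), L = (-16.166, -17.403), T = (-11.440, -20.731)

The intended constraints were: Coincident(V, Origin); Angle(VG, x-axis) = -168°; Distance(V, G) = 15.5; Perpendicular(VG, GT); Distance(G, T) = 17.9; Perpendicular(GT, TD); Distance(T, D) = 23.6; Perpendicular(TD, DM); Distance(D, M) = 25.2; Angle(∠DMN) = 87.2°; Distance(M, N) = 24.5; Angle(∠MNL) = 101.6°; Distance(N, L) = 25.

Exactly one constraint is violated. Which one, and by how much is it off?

Distance(N, L) = 25 — off by 5.00.

V = (0.00, 0.00) ✓; VG at -168.0° ✓; |VG| = 15.50 ✓; ∠(VG, GT) = 90.00° ✓; |GT| = 17.90 ✓; ∠(GT, TD) = 90.00° ✓; |TD| = 23.60 ✓; ∠(TD, DM) = 90.00° ✓; |DM| = 25.20 ✓; ∠DMN = 87.20° ✓; |MN| = 24.50 ✓; ∠MNL = 101.6° ✓; |NL| = 20.00 ✗.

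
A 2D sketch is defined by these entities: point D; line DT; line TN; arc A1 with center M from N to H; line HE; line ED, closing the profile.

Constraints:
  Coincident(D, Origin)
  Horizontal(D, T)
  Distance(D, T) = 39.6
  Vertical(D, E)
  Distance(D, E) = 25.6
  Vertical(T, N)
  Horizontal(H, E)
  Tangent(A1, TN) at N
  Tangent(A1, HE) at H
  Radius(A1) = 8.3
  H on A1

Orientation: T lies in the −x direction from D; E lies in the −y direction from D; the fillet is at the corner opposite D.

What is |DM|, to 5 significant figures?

35.763

D is at the origin; DT is horizontal with |DT| = 39.6 and T on the −x side, so T = (-39.600, 0.0000). D and E share the same x with |DE| = 25.6 and E on the −y side, so E = (0.0000, -25.600). The virtual corner opposite D is at (-39.600, -25.600). A1 meets TN tangentially, so MN is at right angles to TN and the tangent condition forces MH to be normal to HE, with radius 8.3, so the center M sits 8.3 in from both sides at M = (-31.300, -17.300). Then |DM| = |M − D| = 35.763.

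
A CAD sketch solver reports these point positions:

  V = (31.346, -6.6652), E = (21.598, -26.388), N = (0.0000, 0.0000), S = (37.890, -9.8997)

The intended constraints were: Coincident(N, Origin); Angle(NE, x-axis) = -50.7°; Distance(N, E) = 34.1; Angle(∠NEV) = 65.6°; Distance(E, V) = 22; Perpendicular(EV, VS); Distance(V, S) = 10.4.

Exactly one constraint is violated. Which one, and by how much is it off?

Distance(V, S) = 10.4 — off by 3.10.

N = (0.00, 0.00) ✓; NE at -50.70° ✓; |NE| = 34.10 ✓; ∠NEV = 65.60° ✓; |EV| = 22.00 ✓; ∠(EV, VS) = 90.00° ✓; |VS| = 7.300 ✗.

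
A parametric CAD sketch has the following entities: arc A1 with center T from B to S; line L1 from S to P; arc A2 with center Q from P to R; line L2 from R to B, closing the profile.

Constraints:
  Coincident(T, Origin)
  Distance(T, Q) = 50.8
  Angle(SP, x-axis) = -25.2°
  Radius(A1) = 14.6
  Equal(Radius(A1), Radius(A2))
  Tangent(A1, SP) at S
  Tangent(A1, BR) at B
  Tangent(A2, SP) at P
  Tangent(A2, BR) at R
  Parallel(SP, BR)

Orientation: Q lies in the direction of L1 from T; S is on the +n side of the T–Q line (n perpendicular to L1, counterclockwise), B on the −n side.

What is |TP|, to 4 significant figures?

52.86

The slot axis is L1's direction at -25.2°, so u = (cos -25.2°, sin -25.2°) = (0.9048, -0.4258) and n = (−sin -25.2°, cos -25.2°) = (0.4258, 0.9048). T is at the origin and Q lies 50.8 along u from T, so Q = 50.8·u = (45.97, -21.63). Tangency of A1 to both parallel lines with radius 14.6 puts S and B at T ± 14.6·n: S = (6.216, 13.21), B = (-6.216, -13.21). Equal radii place P and R the same way about Q: P = Q + 14.6·n = (52.18, -8.419), R = Q − 14.6·n = (39.75, -34.84). Then |TP| = |P − T| = 52.86.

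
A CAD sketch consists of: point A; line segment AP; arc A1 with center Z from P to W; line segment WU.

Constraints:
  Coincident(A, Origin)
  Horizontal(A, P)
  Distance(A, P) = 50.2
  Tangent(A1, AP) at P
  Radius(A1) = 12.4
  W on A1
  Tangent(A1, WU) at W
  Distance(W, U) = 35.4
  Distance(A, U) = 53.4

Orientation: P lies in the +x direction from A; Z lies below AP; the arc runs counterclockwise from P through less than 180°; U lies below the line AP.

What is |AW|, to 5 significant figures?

39.311

A is at the origin; AP is horizontal with |AP| = 50.2 and P on the +x side, so P = (50.200, 0.0000). Tangency of A1 to AP means the radius ZP is perpendicular to AP, so Z = P + (0, -12.4) = (50.200, -12.400). Since ZW ⟂ WU (tangency), |ZU| = √(12.4² + 35.4²) = 37.509 regardless of where W sits on A1. So U lies on both circle(A, 53.4) and circle(Z, 37.509); the below-AP intersection is U = (30.130, -44.088). W is the foot of the tangent from U: W = (38.120, -9.6013).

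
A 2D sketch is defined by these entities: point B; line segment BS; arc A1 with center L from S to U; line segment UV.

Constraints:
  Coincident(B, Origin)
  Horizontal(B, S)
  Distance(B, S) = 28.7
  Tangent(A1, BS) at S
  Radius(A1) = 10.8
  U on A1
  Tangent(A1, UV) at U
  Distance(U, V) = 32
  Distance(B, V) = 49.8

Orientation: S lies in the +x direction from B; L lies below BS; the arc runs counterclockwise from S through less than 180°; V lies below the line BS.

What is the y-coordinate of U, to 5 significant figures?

-12.515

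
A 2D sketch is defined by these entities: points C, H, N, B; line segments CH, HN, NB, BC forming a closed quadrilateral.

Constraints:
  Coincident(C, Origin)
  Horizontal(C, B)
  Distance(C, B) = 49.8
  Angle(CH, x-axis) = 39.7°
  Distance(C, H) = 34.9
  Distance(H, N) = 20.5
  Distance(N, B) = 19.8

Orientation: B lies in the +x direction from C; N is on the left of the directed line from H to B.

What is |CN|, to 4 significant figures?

51.10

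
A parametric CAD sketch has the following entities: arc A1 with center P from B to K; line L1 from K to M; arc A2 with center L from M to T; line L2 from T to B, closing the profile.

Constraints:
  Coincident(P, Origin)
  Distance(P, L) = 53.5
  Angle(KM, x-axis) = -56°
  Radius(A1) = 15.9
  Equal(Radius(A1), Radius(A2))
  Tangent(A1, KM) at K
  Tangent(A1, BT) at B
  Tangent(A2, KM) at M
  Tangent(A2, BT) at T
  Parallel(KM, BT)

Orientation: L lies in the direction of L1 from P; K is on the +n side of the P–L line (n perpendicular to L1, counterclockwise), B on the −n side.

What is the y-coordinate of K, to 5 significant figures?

8.8912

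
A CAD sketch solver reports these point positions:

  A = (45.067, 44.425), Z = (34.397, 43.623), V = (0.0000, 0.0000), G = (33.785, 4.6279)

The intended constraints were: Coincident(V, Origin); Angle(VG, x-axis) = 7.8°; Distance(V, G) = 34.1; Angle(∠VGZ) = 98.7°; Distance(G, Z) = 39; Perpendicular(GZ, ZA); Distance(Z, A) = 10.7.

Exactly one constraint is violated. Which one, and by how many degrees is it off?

Perpendicular(GZ, ZA) — off by 5.20°.

V = (0.00, 0.00) ✓; VG at 7.800° ✓; |VG| = 34.10 ✓; ∠VGZ = 98.70° ✓; |GZ| = 39.00 ✓; ∠(GZ, ZA) = 84.80° ✗; |ZA| = 10.70 ✓.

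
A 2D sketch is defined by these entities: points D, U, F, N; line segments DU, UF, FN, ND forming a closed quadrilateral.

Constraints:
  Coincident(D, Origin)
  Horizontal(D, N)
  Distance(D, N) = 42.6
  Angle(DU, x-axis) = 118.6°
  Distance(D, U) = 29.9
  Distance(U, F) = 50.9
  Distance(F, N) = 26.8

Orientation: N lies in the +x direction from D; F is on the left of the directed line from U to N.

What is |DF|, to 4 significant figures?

44.95

D is at the origin; D and N share the same y with |DN| = 42.6 and N in +x, so N = (42.6, 0). DU runs at 118.6° with |DU| = 29.9, so U = (-14.31, 26.25). F is determined by |UF| = 50.9 and |FN| = 26.8 together: it lies at the intersection of circle(U, 50.9) and circle(N, 26.8). With |UN| = 62.68, the foot of the radical line on UN is 46.28 from U and the perpendicular offset is √(50.9² − 46.28²) = 21.20. Taking the left-of-UN solution: F = (36.59, 26.12).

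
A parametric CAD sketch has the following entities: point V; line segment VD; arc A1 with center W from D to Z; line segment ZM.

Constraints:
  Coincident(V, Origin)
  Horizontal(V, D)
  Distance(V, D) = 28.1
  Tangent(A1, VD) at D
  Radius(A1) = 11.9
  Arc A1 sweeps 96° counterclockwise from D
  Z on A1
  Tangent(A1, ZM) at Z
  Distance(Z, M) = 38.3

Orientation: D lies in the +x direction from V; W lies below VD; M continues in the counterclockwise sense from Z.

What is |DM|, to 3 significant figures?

51.8

V is at the origin; VD is horizontal with |VD| = 28.1 and D on the +x side, so D = (28.1, 0.00). Tangency of A1 to VD means the radius WD is perpendicular to VD, so W = D + (0, -11.9) = (28.1, -11.9). On A1, D sits at bearing 90° from W; a 96° counterclockwise sweep puts Z at bearing 186°, so Z = W + 11.9·(cos 186°, sin 186°) = (16.3, -13.1). Since A1 is tangent to ZM there, WZ ⟂ ZM, so ZM runs along (−sin 186°, cos 186°); with |ZM| = 38.3, M = (20.3, -51.2). Then |DM| = |M − D| = 51.8.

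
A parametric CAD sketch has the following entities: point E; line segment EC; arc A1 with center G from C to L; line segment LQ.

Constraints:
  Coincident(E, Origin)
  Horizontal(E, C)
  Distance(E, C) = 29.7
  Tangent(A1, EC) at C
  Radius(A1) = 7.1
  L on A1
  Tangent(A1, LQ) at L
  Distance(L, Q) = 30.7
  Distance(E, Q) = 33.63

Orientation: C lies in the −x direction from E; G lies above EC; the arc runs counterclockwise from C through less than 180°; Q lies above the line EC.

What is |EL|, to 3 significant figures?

23.6

Checks: |GL| = 7.100 ✓; ∠(GL, LQ) = 90.00° ✓; |LQ| = 30.70 ✓; |EQ| = 33.63 ✓.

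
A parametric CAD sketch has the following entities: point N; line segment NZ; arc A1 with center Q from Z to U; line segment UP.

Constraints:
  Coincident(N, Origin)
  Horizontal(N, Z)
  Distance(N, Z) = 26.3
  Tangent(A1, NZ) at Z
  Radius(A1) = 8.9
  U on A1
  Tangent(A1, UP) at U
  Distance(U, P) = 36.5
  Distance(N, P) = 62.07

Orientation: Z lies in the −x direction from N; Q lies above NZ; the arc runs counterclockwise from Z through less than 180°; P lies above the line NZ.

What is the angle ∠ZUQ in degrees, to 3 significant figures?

20.9°

N is at the origin; N and Z share the same y with |NZ| = 26.3 and Z on the −x side, so Z = (-26.3, 0.00). Since A1 is tangent to NZ there, QZ ⟂ NZ, so Q = Z + (0, 8.9) = (-26.3, 8.90). Since QU ⟂ UP (tangency), |QP| = √(8.9² + 36.5²) = 37.6 regardless of where U sits on A1. So P lies on both circle(N, 62.07) and circle(Q, 37.6); the above-NZ intersection is P = (-47.6, 39.9). U is the foot of the tangent from P: U = (-20.4, 15.5).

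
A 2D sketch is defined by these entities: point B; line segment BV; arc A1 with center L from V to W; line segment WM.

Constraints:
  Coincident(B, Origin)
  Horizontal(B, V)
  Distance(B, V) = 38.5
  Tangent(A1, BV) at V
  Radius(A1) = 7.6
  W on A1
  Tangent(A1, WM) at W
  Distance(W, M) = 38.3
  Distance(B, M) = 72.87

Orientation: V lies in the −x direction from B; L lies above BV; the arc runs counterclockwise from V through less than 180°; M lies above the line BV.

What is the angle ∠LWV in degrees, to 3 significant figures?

21.4°

Checks: |LW| = 7.600 ✓; ∠(LW, WM) = 90.00° ✓; |WM| = 38.30 ✓; |BM| = 72.87 ✓.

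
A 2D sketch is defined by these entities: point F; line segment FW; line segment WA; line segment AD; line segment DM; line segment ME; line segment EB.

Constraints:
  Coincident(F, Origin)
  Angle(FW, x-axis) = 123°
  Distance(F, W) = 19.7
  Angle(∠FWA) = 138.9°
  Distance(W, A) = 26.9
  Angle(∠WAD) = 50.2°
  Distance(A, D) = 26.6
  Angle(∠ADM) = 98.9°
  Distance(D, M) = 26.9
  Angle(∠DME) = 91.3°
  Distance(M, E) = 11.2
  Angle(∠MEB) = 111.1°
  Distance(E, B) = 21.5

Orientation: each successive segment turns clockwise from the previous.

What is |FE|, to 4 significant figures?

17.59

F is at the origin; FW runs at 123.0° with length 19.7, so W = (-10.73, 16.52). ∠FWA = 138.9° gives WA at 81.90° from the x-axis; with |WA| = 26.9, A = (-6.939, 43.15). ∠WAD = 50.2° gives AD at -47.90° from the x-axis; with |AD| = 26.6, D = (10.89, 23.42). ∠ADM = 98.9° gives DM at -129.0° from the x-axis; with |DM| = 26.9, M = (-6.035, 2.512). ∠DME = 91.3° gives ME at 142.3° from the x-axis; with |ME| = 11.2, E = (-14.90, 9.361). Then |FE| = |E − F| = 17.59.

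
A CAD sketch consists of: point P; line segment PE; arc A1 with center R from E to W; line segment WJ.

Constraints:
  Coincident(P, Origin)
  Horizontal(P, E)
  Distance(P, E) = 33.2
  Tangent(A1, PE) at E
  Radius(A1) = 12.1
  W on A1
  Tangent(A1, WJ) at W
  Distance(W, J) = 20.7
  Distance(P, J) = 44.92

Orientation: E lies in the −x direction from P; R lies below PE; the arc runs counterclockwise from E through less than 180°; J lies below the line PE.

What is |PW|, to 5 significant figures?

46.668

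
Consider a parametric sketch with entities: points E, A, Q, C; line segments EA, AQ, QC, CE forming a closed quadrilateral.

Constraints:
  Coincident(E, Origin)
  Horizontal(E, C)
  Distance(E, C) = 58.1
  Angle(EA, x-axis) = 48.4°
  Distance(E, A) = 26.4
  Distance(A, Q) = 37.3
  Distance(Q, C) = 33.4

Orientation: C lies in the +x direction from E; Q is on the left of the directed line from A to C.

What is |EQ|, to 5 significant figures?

61.900

Checks: |AQ| = 37.30 ✓; |QC| = 33.40 ✓.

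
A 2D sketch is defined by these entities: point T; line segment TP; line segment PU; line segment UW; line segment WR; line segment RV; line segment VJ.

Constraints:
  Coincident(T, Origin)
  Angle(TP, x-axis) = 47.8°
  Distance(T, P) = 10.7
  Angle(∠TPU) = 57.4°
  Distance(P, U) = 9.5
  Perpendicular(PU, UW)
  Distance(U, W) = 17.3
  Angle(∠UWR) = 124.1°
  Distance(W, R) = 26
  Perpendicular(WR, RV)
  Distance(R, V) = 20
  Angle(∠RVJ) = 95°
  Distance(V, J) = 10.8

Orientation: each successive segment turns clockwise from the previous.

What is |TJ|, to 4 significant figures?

20.63

The perpendicularity gives RV at right angles to WR, so RV runs at 49.30°; with |RV| = 20.0, V = (-13.69, 26.34). ∠RVJ = 95.0° gives VJ at -35.70° from the x-axis; with |VJ| = 10.8, J = (-4.916, 20.04). Then |TJ| = |J − T| = 20.63.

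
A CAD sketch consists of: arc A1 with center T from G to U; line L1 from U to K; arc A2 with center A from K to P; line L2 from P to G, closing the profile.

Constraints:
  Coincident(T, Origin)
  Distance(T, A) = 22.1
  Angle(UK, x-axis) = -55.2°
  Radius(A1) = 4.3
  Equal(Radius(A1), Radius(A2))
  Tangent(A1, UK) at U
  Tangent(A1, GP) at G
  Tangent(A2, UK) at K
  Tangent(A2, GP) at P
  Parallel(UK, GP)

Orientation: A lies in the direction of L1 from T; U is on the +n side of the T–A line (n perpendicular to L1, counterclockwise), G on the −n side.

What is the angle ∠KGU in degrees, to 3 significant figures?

68.7°

The slot axis is L1's direction at -55.2°, so u = (cos -55.2°, sin -55.2°) = (0.571, -0.821) and n = (−sin -55.2°, cos -55.2°) = (0.821, 0.571). T is at the origin and A lies 22.1 along u from T, so A = 22.1·u = (12.6, -18.1). Tangency of A1 to both parallel lines with radius 4.3 puts U and G at T ± 4.3·n: U = (3.53, 2.45), G = (-3.53, -2.45). Equal radii place K and P the same way about A: K = A + 4.3·n = (16.1, -15.7), P = A − 4.3·n = (9.08, -20.6). Then cos ∠KGU = GK·GU / (|GK||GU|), giving 68.7°.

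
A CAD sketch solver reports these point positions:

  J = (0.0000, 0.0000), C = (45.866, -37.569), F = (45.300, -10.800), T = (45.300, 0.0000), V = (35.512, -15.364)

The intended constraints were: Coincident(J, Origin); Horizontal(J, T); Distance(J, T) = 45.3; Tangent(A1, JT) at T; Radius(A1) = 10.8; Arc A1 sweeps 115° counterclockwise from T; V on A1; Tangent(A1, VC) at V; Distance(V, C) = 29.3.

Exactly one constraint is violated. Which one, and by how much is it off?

Distance(V, C) = 29.3 — off by 4.80.

J = (0.00, 0.00) ✓; J.y = 0.00, T.y = 0.00 ✓; |JT| = 45.30 ✓; ∠(FT, TJ) = 90.00° ✓; |FT| = 10.80 ✓; bearing(F→V) − bearing(F→T) = 115.0° ✓; |FV| = 10.80 ✓; ∠(FV, VC) = 90.00° ✓; |VC| = 24.50 ✗.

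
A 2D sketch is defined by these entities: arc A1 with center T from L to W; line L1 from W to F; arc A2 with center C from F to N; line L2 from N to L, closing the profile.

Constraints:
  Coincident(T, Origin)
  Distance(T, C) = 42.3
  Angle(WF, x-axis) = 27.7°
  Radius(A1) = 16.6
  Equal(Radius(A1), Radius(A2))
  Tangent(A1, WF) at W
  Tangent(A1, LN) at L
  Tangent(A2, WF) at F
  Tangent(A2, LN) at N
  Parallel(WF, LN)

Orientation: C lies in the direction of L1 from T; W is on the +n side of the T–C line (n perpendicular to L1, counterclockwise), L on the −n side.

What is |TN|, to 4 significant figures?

45.44

Tangency of A1 to both parallel lines with radius 16.6 puts W and L at T ± 16.6·n: W = (-7.716, 14.70), L = (7.716, -14.70). Equal radii place F and N the same way about C: F = C + 16.6·n = (29.74, 34.36), N = C − 16.6·n = (45.17, 4.965). Then |TN| = |N − T| = 45.44.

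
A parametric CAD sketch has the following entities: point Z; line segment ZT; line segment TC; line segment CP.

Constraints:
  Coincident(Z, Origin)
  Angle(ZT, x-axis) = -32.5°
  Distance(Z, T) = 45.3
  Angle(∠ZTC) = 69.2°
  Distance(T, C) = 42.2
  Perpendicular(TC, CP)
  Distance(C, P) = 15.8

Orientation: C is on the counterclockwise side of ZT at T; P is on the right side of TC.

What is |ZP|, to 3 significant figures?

63.7

Z is at the origin; ZT runs at -32.5° with length 45.3, so T = 45.3·(cos -32.5°, sin -32.5°) = (38.2, -24.3). ∠ZTC = 69.2°, so TC runs at -32.5° + (180° − 69.2°) = 78.3° from the x-axis; with |TC| = 42.2, C = T + 42.2·(cos 78.3°, sin 78.3°) = (46.8, 17.0). TC is perpendicular to CP; with |CP| = 15.8 on the right of TC, P = C + 15.8·(0.979, -0.203) = (62.2, 13.8). Then |ZP| = |P − Z| = 63.7.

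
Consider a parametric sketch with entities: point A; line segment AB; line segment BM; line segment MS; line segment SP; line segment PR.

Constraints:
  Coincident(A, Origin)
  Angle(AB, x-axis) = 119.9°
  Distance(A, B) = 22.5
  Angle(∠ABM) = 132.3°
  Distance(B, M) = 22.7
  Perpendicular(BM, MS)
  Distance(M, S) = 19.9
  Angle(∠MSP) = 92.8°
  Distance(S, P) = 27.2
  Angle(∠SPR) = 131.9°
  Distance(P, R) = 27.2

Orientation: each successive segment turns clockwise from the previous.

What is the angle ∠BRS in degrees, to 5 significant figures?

25.841°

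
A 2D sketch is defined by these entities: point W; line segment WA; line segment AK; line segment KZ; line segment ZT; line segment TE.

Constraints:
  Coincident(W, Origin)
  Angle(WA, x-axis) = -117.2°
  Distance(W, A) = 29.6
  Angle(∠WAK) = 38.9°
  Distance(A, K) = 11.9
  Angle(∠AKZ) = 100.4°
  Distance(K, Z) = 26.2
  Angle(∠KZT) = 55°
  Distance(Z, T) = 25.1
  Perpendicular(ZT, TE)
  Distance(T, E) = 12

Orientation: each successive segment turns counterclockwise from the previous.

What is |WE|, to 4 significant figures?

28.08

∠KZT = 55.0° gives ZT at -131.5° from the x-axis; with |ZT| = 25.1, T = (-25.40, -14.83). ZT is perpendicular to TE, so TE runs at -41.50°; with |TE| = 12.0, E = (-16.41, -22.78). Then |WE| = |E − W| = 28.08.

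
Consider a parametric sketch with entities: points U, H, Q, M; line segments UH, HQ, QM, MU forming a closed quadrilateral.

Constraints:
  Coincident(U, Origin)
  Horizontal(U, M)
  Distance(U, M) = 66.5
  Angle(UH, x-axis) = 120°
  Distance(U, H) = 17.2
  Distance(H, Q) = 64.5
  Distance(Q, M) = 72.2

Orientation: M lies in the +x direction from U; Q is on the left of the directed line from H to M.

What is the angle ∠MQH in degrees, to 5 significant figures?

67.853°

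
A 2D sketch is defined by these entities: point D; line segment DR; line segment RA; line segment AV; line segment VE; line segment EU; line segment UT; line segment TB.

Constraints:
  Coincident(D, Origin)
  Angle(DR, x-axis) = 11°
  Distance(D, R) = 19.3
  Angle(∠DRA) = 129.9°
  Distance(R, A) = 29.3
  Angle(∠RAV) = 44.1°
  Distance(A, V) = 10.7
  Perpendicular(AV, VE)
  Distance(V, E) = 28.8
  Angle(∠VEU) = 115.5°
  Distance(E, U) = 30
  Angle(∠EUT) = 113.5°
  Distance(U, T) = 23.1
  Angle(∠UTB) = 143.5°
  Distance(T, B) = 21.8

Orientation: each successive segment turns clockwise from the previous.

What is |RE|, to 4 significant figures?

13.33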